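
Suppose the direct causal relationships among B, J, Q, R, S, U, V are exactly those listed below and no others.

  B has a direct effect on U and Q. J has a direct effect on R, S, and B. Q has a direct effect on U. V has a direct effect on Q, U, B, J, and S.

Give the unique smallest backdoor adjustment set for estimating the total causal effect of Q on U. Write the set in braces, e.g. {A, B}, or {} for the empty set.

Variables eligible for adjustment (non-descendants of Q, excluding Q and U): {B, J, R, S, V}.
Backdoor paths from Q to U:
  P1: Q <- V -> J -> B -> U
  P2: Q <- V -> B -> U
  P3: Q <- V -> S <- J -> B -> U
  P4: Q <- V -> U
  P5: Q <- B <- V -> U
  P6: Q <- B <- J <- V -> U
  P7: Q <- B <- J -> S <- V -> U
  P8: Q <- B -> U
The empty set is not sufficient: P1 (Q <- V -> J -> B -> U) has no collider blocking it and no conditioned non-collider, so it is open.
Try {B, V}:
  P1: blocked at fork node V ∈ conditioning set.
  P2: blocked at fork node V ∈ conditioning set.
  P3: blocked at fork node V ∈ conditioning set.
  P4: blocked at fork node V ∈ conditioning set.
  P5: blocked at chain node B ∈ conditioning set.
  P6: blocked at chain node B ∈ conditioning set.
  P7: blocked at chain node B ∈ conditioning set.
  P8: blocked at fork node B ∈ conditioning set.
{B, V} contains no descendant of Q and blocks every backdoor path.
Every element of {B, V} is needed (dropping B leaves P8 open; dropping V leaves P4 open), so no proper subset is valid.
Among all size-2 subsets of the eligible variables, only {B, V} blocks every backdoor path, so it is the unique smallest valid adjustment set.

{B, V}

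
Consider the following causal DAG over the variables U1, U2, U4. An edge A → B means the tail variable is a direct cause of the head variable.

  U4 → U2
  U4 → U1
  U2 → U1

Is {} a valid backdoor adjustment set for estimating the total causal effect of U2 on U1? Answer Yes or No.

No

Backdoor paths from U2 to U1 (paths whose first edge points into U2):
  P1: U2 <- U4 -> U1
Condition 1 (no descendant of U2 in the set): holds — descendants of U2 are {U1}; none are in {}.
Condition 2 (every backdoor path blocked by {}):
  P1: open — no interior node is in the conditioning set.
{} does not satisfy the backdoor criterion.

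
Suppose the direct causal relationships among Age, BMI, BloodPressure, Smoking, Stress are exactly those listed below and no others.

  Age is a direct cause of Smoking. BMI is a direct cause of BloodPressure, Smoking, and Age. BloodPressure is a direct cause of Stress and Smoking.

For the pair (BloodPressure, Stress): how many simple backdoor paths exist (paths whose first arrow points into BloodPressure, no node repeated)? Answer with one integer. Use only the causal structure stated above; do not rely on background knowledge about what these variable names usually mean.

A backdoor path from BloodPressure to Stress is any simple undirected path whose first edge points into BloodPressure (i.e. leaves BloodPressure via a parent).
Parents of BloodPressure: {BMI}.
No simple path from any parent of BloodPressure reaches Stress without revisiting BloodPressure, so there are no backdoor paths.

0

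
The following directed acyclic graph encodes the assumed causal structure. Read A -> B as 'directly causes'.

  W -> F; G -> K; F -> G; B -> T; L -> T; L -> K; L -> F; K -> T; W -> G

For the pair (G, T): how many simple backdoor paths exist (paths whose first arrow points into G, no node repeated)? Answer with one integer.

4

A backdoor path from G to T is any simple undirected path whose first edge points into G (i.e. leaves G via a parent).
Parents of G: {F, W}.
Enumerating:
  P1: G <- W -> F <- L -> K -> T
  P2: G <- W -> F <- L -> T
  P3: G <- F <- L -> K -> T
  P4: G <- F <- L -> T
That exhausts the simple backdoor paths. Count: 4.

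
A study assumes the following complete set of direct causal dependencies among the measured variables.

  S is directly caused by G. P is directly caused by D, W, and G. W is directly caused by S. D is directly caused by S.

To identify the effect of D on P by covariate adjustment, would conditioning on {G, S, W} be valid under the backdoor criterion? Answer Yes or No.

Backdoor paths from D to P (paths whose first edge points into D):
  P1: D <- S <- G -> P
  P2: D <- S -> W -> P
Condition 1 (no descendant of D in the set): holds — descendants of D are {P}; none are in {G, S, W}.
Condition 2 (every backdoor path blocked by {G, S, W}):
  P1: blocked at chain node S ∈ conditioning set.
  P2: blocked at fork node S ∈ conditioning set.
{G, S, W} satisfies the backdoor criterion.

Yes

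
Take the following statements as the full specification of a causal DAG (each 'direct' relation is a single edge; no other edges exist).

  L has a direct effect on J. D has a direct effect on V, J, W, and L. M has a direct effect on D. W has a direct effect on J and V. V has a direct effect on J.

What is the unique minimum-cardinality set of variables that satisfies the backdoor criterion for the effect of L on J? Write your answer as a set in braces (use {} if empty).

{D}

Variables eligible for adjustment (non-descendants of L, excluding L and J): {D, M, V, W}.
Backdoor paths from L to J:
  P1: L <- D -> W -> V -> J
  P2: L <- D -> W -> J
  P3: L <- D -> V <- W -> J
  P4: L <- D -> V -> J
  P5: L <- D -> J
The empty set is not sufficient: P1 (L <- D -> W -> V -> J) has no collider blocking it and no conditioned non-collider, so it is open.
Try {D}:
  P1: blocked at fork node D ∈ conditioning set.
  P2: blocked at fork node D ∈ conditioning set.
  P3: blocked at fork node D ∈ conditioning set.
  P4: blocked at fork node D ∈ conditioning set.
  P5: blocked at fork node D ∈ conditioning set.
{D} contains no descendant of L and blocks every backdoor path.
No other singleton works — e.g. {M} leaves P1 open — so {D} is the unique smallest valid adjustment set.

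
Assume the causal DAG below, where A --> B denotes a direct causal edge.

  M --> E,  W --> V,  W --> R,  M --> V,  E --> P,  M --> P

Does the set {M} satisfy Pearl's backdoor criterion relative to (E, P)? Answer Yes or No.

Backdoor paths from E to P (paths whose first edge points into E):
  P1: E <- M -> P
Condition 1 (no descendant of E in the set): holds — descendants of E are {P}; none are in {M}.
Condition 2 (every backdoor path blocked by {M}):
  P1: blocked at fork node M ∈ conditioning set.
{M} satisfies the backdoor criterion.

Yes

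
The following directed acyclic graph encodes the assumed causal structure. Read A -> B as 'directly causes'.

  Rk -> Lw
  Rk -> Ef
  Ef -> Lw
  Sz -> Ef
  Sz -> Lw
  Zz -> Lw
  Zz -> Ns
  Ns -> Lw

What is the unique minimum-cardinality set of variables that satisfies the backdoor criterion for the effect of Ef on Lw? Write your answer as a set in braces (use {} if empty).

Variables eligible for adjustment (non-descendants of Ef, excluding Ef and Lw): {Ns, Rk, Sz, Zz}.
Backdoor paths from Ef to Lw:
  P1: Ef <- Sz -> Lw
  P2: Ef <- Rk -> Lw
The empty set is not sufficient: P1 (Ef <- Sz -> Lw) has no collider blocking it and no conditioned non-collider, so it is open.
Try {Rk, Sz}:
  P1: blocked at fork node Sz ∈ conditioning set.
  P2: blocked at fork node Rk ∈ conditioning set.
{Rk, Sz} contains no descendant of Ef and blocks every backdoor path.
Every element of {Rk, Sz} is needed (dropping Rk leaves P2 open; dropping Sz leaves P1 open), so no proper subset is valid.
Among all size-2 subsets of the eligible variables, only {Rk, Sz} blocks every backdoor path, so it is the unique smallest valid adjustment set.

{Rk, Sz}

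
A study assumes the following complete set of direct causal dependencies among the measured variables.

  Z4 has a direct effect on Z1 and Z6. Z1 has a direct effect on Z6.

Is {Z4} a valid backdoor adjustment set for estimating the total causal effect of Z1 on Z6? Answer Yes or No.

Yes

Backdoor paths from Z1 to Z6 (paths whose first edge points into Z1):
  P1: Z1 <- Z4 -> Z6
Condition 1 (no descendant of Z1 in the set): holds — descendants of Z1 are {Z6}; none are in {Z4}.
Condition 2 (every backdoor path blocked by {Z4}):
  P1: blocked at fork node Z4 ∈ conditioning set.
{Z4} satisfies the backdoor criterion.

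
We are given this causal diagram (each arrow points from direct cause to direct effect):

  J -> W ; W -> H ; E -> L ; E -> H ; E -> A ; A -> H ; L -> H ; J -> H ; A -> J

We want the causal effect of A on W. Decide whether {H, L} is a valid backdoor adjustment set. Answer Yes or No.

Backdoor paths from A to W (paths whose first edge points into A):
  P1: A <- E -> L -> H <- J -> W
  P2: A <- E -> L -> H <- W
  P3: A <- E -> H <- J -> W
  P4: A <- E -> H <- W
Condition 1 (no descendant of A in the set): FAILS — H is a descendant of A.
Condition 2 (every backdoor path blocked by {H, L}):
  P1: blocked at chain node L ∈ conditioning set.
  P2: blocked at chain node L ∈ conditioning set.
  P3: open — collider(s) H are conditioned on (or have a conditioned descendant) and no non-collider on the path is in the set.
  P4: open — collider(s) H are conditioned on (or have a conditioned descendant) and no non-collider on the path is in the set.
{H, L} does not satisfy the backdoor criterion.

No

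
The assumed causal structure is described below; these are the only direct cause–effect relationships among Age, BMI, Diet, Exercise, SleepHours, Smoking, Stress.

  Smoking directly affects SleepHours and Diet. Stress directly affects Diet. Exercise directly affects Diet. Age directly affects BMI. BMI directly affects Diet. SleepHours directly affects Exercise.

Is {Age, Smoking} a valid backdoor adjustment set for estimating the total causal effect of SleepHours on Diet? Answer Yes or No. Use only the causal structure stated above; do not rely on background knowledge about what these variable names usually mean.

Backdoor paths from SleepHours to Diet (paths whose first edge points into SleepHours):
  P1: SleepHours <- Smoking -> Diet
Condition 1 (no descendant of SleepHours in the set): holds — descendants of SleepHours are {Diet, Exercise}; none are in {Age, Smoking}.
Condition 2 (every backdoor path blocked by {Age, Smoking}):
  P1: blocked at fork node Smoking ∈ conditioning set.
{Age, Smoking} satisfies the backdoor criterion.

Yes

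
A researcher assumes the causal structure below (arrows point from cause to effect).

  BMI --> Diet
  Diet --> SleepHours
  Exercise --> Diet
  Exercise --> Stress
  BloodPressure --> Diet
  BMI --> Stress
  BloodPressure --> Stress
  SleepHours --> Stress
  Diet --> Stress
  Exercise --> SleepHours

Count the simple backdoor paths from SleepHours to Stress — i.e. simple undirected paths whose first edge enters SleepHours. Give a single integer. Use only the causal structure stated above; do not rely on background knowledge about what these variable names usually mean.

A backdoor path from SleepHours to Stress is any simple undirected path whose first edge points into SleepHours (i.e. leaves SleepHours via a parent).
Parents of SleepHours: {Diet, Exercise}.
Enumerating:
  P1: SleepHours <- Exercise -> Diet <- BloodPressure -> Stress
  P2: SleepHours <- Exercise -> Diet <- BMI -> Stress
  P3: SleepHours <- Exercise -> Diet -> Stress
  P4: SleepHours <- Exercise -> Stress
  P5: SleepHours <- Diet <- Exercise -> Stress
  P6: SleepHours <- Diet <- BloodPressure -> Stress
  P7: SleepHours <- Diet <- BMI -> Stress
  P8: SleepHours <- Diet -> Stress
That exhausts the simple backdoor paths. Count: 8.

8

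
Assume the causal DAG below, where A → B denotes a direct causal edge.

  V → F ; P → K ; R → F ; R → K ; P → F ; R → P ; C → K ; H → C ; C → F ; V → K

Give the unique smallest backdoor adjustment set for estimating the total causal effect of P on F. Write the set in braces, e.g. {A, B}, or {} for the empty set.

Variables eligible for adjustment (non-descendants of P, excluding P and F): {C, H, R, V}.
Backdoor paths from P to F:
  P1: P <- R -> K <- V -> F
  P2: P <- R -> K <- C -> F
  P3: P <- R -> F
The empty set is not sufficient: P3 (P <- R -> F) has no collider blocking it and no conditioned non-collider, so it is open.
Try {R}:
  P1: blocked at fork node R ∈ conditioning set.
  P2: blocked at fork node R ∈ conditioning set.
  P3: blocked at fork node R ∈ conditioning set.
{R} contains no descendant of P and blocks every backdoor path.
No other singleton works — e.g. {H} leaves P3 open — so {R} is the unique smallest valid adjustment set.

{R}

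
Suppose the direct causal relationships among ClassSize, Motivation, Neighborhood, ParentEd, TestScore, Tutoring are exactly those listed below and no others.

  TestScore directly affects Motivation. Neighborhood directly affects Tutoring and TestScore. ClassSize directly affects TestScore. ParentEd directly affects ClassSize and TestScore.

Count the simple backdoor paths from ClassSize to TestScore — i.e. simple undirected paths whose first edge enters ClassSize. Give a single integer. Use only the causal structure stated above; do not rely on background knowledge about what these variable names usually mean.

A backdoor path from ClassSize to TestScore is any simple undirected path whose first edge points into ClassSize (i.e. leaves ClassSize via a parent).
Parents of ClassSize: {ParentEd}.
Enumerating:
  P1: ClassSize <- ParentEd -> TestScore
That exhausts the simple backdoor paths. Count: 1.

1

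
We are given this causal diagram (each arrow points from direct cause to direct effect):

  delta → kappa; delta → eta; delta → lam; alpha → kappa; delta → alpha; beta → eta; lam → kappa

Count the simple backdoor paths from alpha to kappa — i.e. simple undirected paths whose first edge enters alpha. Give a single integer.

2

A backdoor path from alpha to kappa is any simple undirected path whose first edge points into alpha (i.e. leaves alpha via a parent).
Parents of alpha: {delta}.
Enumerating:
  P1: alpha <- delta -> lam -> kappa
  P2: alpha <- delta -> kappa
That exhausts the simple backdoor paths. Count: 2.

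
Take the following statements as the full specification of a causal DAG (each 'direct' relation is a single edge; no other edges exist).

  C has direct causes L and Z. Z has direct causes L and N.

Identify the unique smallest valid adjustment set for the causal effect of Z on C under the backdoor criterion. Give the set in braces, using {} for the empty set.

Variables eligible for adjustment (non-descendants of Z, excluding Z and C): {L, N}.
Backdoor paths from Z to C:
  P1: Z <- L -> C
The empty set is not sufficient: P1 (Z <- L -> C) has no collider blocking it and no conditioned non-collider, so it is open.
Try {L}:
  P1: blocked at fork node L ∈ conditioning set.
{L} contains no descendant of Z and blocks every backdoor path.
No other singleton works — e.g. {N} leaves P1 open — so {L} is the unique smallest valid adjustment set.

{L}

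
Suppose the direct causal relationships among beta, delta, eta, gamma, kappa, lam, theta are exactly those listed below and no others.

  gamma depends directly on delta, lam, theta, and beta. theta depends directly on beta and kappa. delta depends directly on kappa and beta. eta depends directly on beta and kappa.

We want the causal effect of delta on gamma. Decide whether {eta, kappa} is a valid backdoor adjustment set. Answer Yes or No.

Backdoor paths from delta to gamma (paths whose first edge points into delta):
  P1: delta <- kappa -> eta <- beta -> theta -> gamma
  P2: delta <- kappa -> eta <- beta -> gamma
  P3: delta <- kappa -> theta <- beta -> gamma
  P4: delta <- kappa -> theta -> gamma
  P5: delta <- beta -> eta <- kappa -> theta -> gamma
  P6: delta <- beta -> theta -> gamma
  P7: delta <- beta -> gamma
Condition 1 (no descendant of delta in the set): holds — descendants of delta are {gamma}; none are in {eta, kappa}.
Condition 2 (every backdoor path blocked by {eta, kappa}):
  P1: blocked at fork node kappa ∈ conditioning set.
  P2: blocked at fork node kappa ∈ conditioning set.
  P3: blocked at fork node kappa ∈ conditioning set.
  P4: blocked at fork node kappa ∈ conditioning set.
  P5: blocked at fork node kappa ∈ conditioning set.
  P6: open — no interior node is in the conditioning set.
  P7: open — no interior node is in the conditioning set.
{eta, kappa} does not satisfy the backdoor criterion.

No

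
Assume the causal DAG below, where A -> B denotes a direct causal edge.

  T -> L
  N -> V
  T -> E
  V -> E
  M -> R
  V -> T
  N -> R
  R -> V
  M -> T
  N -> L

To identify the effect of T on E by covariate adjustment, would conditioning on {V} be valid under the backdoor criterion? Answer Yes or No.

Yes

Backdoor paths from T to E (paths whose first edge points into T):
  P1: T <- M -> R <- N -> V -> E
  P2: T <- M -> R -> V -> E
  P3: T <- V -> E
Condition 1 (no descendant of T in the set): holds — descendants of T are {E, L}; none are in {V}.
Condition 2 (every backdoor path blocked by {V}):
  P1: blocked at chain node V ∈ conditioning set.
  P2: blocked at chain node V ∈ conditioning set.
  P3: blocked at fork node V ∈ conditioning set.
{V} satisfies the backdoor criterion.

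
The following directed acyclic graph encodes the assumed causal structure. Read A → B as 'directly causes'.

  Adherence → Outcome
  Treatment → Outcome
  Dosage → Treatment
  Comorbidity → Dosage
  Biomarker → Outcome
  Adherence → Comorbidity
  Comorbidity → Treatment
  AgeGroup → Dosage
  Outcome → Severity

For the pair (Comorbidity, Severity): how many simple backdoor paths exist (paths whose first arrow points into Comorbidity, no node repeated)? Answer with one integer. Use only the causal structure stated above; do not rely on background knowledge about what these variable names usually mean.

1

A backdoor path from Comorbidity to Severity is any simple undirected path whose first edge points into Comorbidity (i.e. leaves Comorbidity via a parent).
Parents of Comorbidity: {Adherence}.
Enumerating:
  P1: Comorbidity <- Adherence -> Outcome -> Severity
That exhausts the simple backdoor paths. Count: 1.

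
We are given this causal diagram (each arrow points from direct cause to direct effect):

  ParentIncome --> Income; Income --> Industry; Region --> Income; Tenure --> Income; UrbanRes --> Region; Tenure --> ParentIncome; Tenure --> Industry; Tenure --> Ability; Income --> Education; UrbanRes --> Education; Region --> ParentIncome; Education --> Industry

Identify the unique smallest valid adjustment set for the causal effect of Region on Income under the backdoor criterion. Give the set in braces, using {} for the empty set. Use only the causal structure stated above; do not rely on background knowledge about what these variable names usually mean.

{}

Variables eligible for adjustment (non-descendants of Region, excluding Region and Income): {Ability, Tenure, UrbanRes}.
Backdoor paths from Region to Income:
  P1: Region <- UrbanRes -> Education <- Income
  P2: Region <- UrbanRes -> Education -> Industry <- Tenure -> ParentIncome -> Income
  P3: Region <- UrbanRes -> Education -> Industry <- Tenure -> Income
  P4: Region <- UrbanRes -> Education -> Industry <- Income
Each backdoor path contains an unconditioned collider, so every path is already blocked with the empty conditioning set:
  P1: blocked at collider Education (neither it nor any descendant is in the conditioning set).
  P2: blocked at collider Industry (neither it nor any descendant is in the conditioning set).
  P3: blocked at collider Industry (neither it nor any descendant is in the conditioning set).
  P4: blocked at collider Industry (neither it nor any descendant is in the conditioning set).
The empty set is therefore the unique smallest valid set.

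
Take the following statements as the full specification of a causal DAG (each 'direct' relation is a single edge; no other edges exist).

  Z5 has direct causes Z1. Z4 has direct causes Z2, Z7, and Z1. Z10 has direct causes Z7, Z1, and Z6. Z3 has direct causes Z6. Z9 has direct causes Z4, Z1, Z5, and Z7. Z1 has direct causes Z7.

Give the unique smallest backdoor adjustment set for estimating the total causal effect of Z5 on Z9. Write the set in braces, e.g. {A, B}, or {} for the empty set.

{Z1}

Variables eligible for adjustment (non-descendants of Z5, excluding Z5 and Z9): {Z1, Z10, Z2, Z3, Z4, Z6, Z7}.
Backdoor paths from Z5 to Z9:
  P1: Z5 <- Z1 <- Z7 -> Z4 -> Z9
  P2: Z5 <- Z1 <- Z7 -> Z9
  P3: Z5 <- Z1 -> Z10 <- Z7 -> Z4 -> Z9
  P4: Z5 <- Z1 -> Z10 <- Z7 -> Z9
  P5: Z5 <- Z1 -> Z4 <- Z7 -> Z9
  P6: Z5 <- Z1 -> Z4 -> Z9
  P7: Z5 <- Z1 -> Z9
The empty set is not sufficient: P1 (Z5 <- Z1 <- Z7 -> Z4 -> Z9) has no collider blocking it and no conditioned non-collider, so it is open.
Try {Z1}:
  P1: blocked at chain node Z1 ∈ conditioning set.
  P2: blocked at chain node Z1 ∈ conditioning set.
  P3: blocked at fork node Z1 ∈ conditioning set.
  P4: blocked at fork node Z1 ∈ conditioning set.
  P5: blocked at fork node Z1 ∈ conditioning set.
  P6: blocked at fork node Z1 ∈ conditioning set.
  P7: blocked at fork node Z1 ∈ conditioning set.
{Z1} contains no descendant of Z5 and blocks every backdoor path.
No other singleton works — e.g. {Z2} leaves P1 open — so {Z1} is the unique smallest valid adjustment set.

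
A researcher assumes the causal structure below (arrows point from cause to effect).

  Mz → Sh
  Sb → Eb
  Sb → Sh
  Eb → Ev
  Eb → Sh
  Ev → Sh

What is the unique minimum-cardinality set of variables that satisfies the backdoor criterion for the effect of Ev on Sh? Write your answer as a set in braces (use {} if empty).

Variables eligible for adjustment (non-descendants of Ev, excluding Ev and Sh): {Eb, Mz, Sb}.
Backdoor paths from Ev to Sh:
  P1: Ev <- Eb <- Sb -> Sh
  P2: Ev <- Eb -> Sh
The empty set is not sufficient: P1 (Ev <- Eb <- Sb -> Sh) has no collider blocking it and no conditioned non-collider, so it is open.
Try {Eb}:
  P1: blocked at chain node Eb ∈ conditioning set.
  P2: blocked at fork node Eb ∈ conditioning set.
{Eb} contains no descendant of Ev and blocks every backdoor path.
No other singleton works — e.g. {Sb} leaves P2 open — so {Eb} is the unique smallest valid adjustment set.

{Eb}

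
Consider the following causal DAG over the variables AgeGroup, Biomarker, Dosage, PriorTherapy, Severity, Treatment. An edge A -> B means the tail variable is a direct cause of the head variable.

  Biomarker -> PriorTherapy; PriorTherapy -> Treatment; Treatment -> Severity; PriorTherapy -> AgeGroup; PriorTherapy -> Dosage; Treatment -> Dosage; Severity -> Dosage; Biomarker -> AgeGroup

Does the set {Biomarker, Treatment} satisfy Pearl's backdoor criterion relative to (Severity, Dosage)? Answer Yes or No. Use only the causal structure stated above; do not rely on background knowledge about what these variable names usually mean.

Yes

Backdoor paths from Severity to Dosage (paths whose first edge points into Severity):
  P1: Severity <- Treatment <- PriorTherapy -> Dosage
  P2: Severity <- Treatment -> Dosage
Condition 1 (no descendant of Severity in the set): holds — descendants of Severity are {Dosage}; none are in {Biomarker, Treatment}.
Condition 2 (every backdoor path blocked by {Biomarker, Treatment}):
  P1: blocked at chain node Treatment ∈ conditioning set.
  P2: blocked at fork node Treatment ∈ conditioning set.
{Biomarker, Treatment} satisfies the backdoor criterion.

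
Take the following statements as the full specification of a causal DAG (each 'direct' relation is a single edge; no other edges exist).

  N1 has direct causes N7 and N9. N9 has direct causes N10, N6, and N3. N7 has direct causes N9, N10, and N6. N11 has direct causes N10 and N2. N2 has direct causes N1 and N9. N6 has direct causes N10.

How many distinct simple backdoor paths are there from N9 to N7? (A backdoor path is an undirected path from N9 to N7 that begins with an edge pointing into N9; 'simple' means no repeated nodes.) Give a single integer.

6

A backdoor path from N9 to N7 is any simple undirected path whose first edge points into N9 (i.e. leaves N9 via a parent).
Parents of N9: {N10, N3, N6}.
Enumerating:
  P1: N9 <- N10 -> N6 -> N7
  P2: N9 <- N10 -> N7
  P3: N9 <- N10 -> N11 <- N2 <- N1 <- N7
  P4: N9 <- N6 <- N10 -> N7
  P5: N9 <- N6 <- N10 -> N11 <- N2 <- N1 <- N7
  P6: N9 <- N6 -> N7
That exhausts the simple backdoor paths. Count: 6.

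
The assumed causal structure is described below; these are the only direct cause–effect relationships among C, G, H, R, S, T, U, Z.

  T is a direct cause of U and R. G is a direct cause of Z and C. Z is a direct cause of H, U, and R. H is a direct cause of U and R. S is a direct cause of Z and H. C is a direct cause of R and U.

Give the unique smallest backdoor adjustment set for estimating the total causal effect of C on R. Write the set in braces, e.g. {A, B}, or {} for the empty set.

{G}

Variables eligible for adjustment (non-descendants of C, excluding C and R): {G, H, S, T, Z}.
Backdoor paths from C to R:
  P1: C <- G -> Z <- S -> H -> U <- T -> R
  P2: C <- G -> Z <- S -> H -> R
  P3: C <- G -> Z -> H -> U <- T -> R
  P4: C <- G -> Z -> H -> R
  P5: C <- G -> Z -> U <- H -> R
  P6: C <- G -> Z -> U <- T -> R
  P7: C <- G -> Z -> R
The empty set is not sufficient: P4 (C <- G -> Z -> H -> R) has no collider blocking it and no conditioned non-collider, so it is open.
Try {G}:
  P1: blocked at fork node G ∈ conditioning set.
  P2: blocked at fork node G ∈ conditioning set.
  P3: blocked at fork node G ∈ conditioning set.
  P4: blocked at fork node G ∈ conditioning set.
  P5: blocked at fork node G ∈ conditioning set.
  P6: blocked at fork node G ∈ conditioning set.
  P7: blocked at fork node G ∈ conditioning set.
{G} contains no descendant of C and blocks every backdoor path.
No other singleton works — e.g. {S} leaves P4 open — so {G} is the unique smallest valid adjustment set.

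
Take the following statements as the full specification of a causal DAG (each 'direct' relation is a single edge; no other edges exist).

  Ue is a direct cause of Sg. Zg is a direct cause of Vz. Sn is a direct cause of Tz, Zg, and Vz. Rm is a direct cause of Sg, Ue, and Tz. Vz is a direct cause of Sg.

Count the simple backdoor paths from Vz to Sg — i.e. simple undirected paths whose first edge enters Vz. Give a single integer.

A backdoor path from Vz to Sg is any simple undirected path whose first edge points into Vz (i.e. leaves Vz via a parent).
Parents of Vz: {Sn, Zg}.
Enumerating:
  P1: Vz <- Sn -> Tz <- Rm -> Ue -> Sg
  P2: Vz <- Sn -> Tz <- Rm -> Sg
  P3: Vz <- Zg <- Sn -> Tz <- Rm -> Ue -> Sg
  P4: Vz <- Zg <- Sn -> Tz <- Rm -> Sg
That exhausts the simple backdoor paths. Count: 4.

4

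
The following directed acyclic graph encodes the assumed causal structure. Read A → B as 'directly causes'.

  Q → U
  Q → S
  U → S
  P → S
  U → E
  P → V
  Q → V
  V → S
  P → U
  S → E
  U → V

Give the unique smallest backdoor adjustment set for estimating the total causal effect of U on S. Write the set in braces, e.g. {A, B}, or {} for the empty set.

Variables eligible for adjustment (non-descendants of U, excluding U and S): {P, Q}.
Backdoor paths from U to S:
  P1: U <- P -> V <- Q -> S
  P2: U <- P -> V -> S
  P3: U <- P -> S
  P4: U <- Q -> V <- P -> S
  P5: U <- Q -> V -> S
  P6: U <- Q -> S
The empty set is not sufficient: P2 (U <- P -> V -> S) has no collider blocking it and no conditioned non-collider, so it is open.
Try {P, Q}:
  P1: blocked at fork node P ∈ conditioning set.
  P2: blocked at fork node P ∈ conditioning set.
  P3: blocked at fork node P ∈ conditioning set.
  P4: blocked at fork node Q ∈ conditioning set.
  P5: blocked at fork node Q ∈ conditioning set.
  P6: blocked at fork node Q ∈ conditioning set.
{P, Q} contains no descendant of U and blocks every backdoor path.
Every element of {P, Q} is needed (dropping P leaves P2 open; dropping Q leaves P5 open), so no proper subset is valid.
Among all size-2 subsets of the eligible variables, only {P, Q} blocks every backdoor path, so it is the unique smallest valid adjustment set.

{P, Q}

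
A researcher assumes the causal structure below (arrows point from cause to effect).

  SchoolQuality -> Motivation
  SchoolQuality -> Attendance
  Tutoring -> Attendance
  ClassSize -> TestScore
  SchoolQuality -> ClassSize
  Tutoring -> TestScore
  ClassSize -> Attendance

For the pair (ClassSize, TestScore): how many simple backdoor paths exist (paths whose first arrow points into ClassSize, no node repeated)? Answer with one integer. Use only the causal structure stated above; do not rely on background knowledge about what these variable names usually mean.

A backdoor path from ClassSize to TestScore is any simple undirected path whose first edge points into ClassSize (i.e. leaves ClassSize via a parent).
Parents of ClassSize: {SchoolQuality}.
Enumerating:
  P1: ClassSize <- SchoolQuality -> Attendance <- Tutoring -> TestScore
That exhausts the simple backdoor paths. Count: 1.

1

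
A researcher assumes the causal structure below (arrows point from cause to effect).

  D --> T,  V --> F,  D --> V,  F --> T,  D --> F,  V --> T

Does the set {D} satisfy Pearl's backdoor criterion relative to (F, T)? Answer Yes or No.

No

Backdoor paths from F to T (paths whose first edge points into F):
  P1: F <- D -> V -> T
  P2: F <- D -> T
  P3: F <- V <- D -> T
  P4: F <- V -> T
Condition 1 (no descendant of F in the set): holds — descendants of F are {T}; none are in {D}.
Condition 2 (every backdoor path blocked by {D}):
  P1: blocked at fork node D ∈ conditioning set.
  P2: blocked at fork node D ∈ conditioning set.
  P3: blocked at fork node D ∈ conditioning set.
  P4: open — no interior node is in the conditioning set.
{D} does not satisfy the backdoor criterion.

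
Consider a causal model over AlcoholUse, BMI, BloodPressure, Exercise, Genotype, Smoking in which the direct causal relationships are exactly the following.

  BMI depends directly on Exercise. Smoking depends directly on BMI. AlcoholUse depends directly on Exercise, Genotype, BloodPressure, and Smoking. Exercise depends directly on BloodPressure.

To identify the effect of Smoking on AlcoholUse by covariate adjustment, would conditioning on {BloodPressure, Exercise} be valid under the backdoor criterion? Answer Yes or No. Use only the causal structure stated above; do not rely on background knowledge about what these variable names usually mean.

Backdoor paths from Smoking to AlcoholUse (paths whose first edge points into Smoking):
  P1: Smoking <- BMI <- Exercise <- BloodPressure -> AlcoholUse
  P2: Smoking <- BMI <- Exercise -> AlcoholUse
Condition 1 (no descendant of Smoking in the set): holds — descendants of Smoking are {AlcoholUse}; none are in {BloodPressure, Exercise}.
Condition 2 (every backdoor path blocked by {BloodPressure, Exercise}):
  P1: blocked at chain node Exercise ∈ conditioning set.
  P2: blocked at fork node Exercise ∈ conditioning set.
{BloodPressure, Exercise} satisfies the backdoor criterion.

Yes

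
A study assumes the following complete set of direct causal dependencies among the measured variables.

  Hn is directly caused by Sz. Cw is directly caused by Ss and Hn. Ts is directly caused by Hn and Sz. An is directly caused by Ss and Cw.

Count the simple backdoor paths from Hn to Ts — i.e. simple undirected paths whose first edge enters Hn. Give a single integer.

A backdoor path from Hn to Ts is any simple undirected path whose first edge points into Hn (i.e. leaves Hn via a parent).
Parents of Hn: {Sz}.
Enumerating:
  P1: Hn <- Sz -> Ts
That exhausts the simple backdoor paths. Count: 1.

1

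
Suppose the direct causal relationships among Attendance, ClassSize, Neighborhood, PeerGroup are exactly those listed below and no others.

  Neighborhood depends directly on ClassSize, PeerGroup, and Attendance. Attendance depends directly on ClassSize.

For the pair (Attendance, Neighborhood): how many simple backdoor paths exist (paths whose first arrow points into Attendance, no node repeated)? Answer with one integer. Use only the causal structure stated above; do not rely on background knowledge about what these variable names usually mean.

1

A backdoor path from Attendance to Neighborhood is any simple undirected path whose first edge points into Attendance (i.e. leaves Attendance via a parent).
Parents of Attendance: {ClassSize}.
Enumerating:
  P1: Attendance <- ClassSize -> Neighborhood
That exhausts the simple backdoor paths. Count: 1.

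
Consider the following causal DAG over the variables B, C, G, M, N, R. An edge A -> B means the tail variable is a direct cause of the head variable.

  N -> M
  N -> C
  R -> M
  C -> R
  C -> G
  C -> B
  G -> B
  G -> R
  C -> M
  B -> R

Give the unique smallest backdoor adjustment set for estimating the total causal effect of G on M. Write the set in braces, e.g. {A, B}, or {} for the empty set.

Variables eligible for adjustment (non-descendants of G, excluding G and M): {C, N}.
Backdoor paths from G to M:
  P1: G <- C <- N -> M
  P2: G <- C -> B -> R -> M
  P3: G <- C -> R -> M
  P4: G <- C -> M
The empty set is not sufficient: P1 (G <- C <- N -> M) has no collider blocking it and no conditioned non-collider, so it is open.
Try {C}:
  P1: blocked at chain node C ∈ conditioning set.
  P2: blocked at fork node C ∈ conditioning set.
  P3: blocked at fork node C ∈ conditioning set.
  P4: blocked at fork node C ∈ conditioning set.
{C} contains no descendant of G and blocks every backdoor path.
No other singleton works — e.g. {N} leaves P2 open — so {C} is the unique smallest valid adjustment set.

{C}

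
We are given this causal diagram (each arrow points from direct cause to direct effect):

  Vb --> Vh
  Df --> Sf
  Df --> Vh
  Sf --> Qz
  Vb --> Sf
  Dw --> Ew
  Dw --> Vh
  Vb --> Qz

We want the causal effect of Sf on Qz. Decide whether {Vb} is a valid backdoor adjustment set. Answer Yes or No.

Yes

Backdoor paths from Sf to Qz (paths whose first edge points into Sf):
  P1: Sf <- Vb -> Qz
  P2: Sf <- Df -> Vh <- Vb -> Qz
Condition 1 (no descendant of Sf in the set): holds — descendants of Sf are {Qz}; none are in {Vb}.
Condition 2 (every backdoor path blocked by {Vb}):
  P1: blocked at fork node Vb ∈ conditioning set.
  P2: blocked at collider Vh (neither it nor any descendant is in the conditioning set).
{Vb} satisfies the backdoor criterion.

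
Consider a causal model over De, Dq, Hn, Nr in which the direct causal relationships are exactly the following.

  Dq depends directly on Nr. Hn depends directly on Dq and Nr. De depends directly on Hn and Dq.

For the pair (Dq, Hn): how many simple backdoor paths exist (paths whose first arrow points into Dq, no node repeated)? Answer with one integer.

A backdoor path from Dq to Hn is any simple undirected path whose first edge points into Dq (i.e. leaves Dq via a parent).
Parents of Dq: {Nr}.
Enumerating:
  P1: Dq <- Nr -> Hn
That exhausts the simple backdoor paths. Count: 1.

1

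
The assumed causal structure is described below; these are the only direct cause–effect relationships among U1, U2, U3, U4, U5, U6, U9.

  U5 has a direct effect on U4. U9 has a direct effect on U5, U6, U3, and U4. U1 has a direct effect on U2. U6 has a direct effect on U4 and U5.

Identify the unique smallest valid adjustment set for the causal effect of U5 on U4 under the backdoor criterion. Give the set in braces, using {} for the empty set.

{U6, U9}

Variables eligible for adjustment (non-descendants of U5, excluding U5 and U4): {U1, U2, U3, U6, U9}.
Backdoor paths from U5 to U4:
  P1: U5 <- U9 -> U6 -> U4
  P2: U5 <- U9 -> U4
  P3: U5 <- U6 <- U9 -> U4
  P4: U5 <- U6 -> U4
The empty set is not sufficient: P1 (U5 <- U9 -> U6 -> U4) has no collider blocking it and no conditioned non-collider, so it is open.
Try {U6, U9}:
  P1: blocked at fork node U9 ∈ conditioning set.
  P2: blocked at fork node U9 ∈ conditioning set.
  P3: blocked at chain node U6 ∈ conditioning set.
  P4: blocked at fork node U6 ∈ conditioning set.
{U6, U9} contains no descendant of U5 and blocks every backdoor path.
Every element of {U6, U9} is needed (dropping U6 leaves P4 open; dropping U9 leaves P2 open), so no proper subset is valid.
Among all size-2 subsets of the eligible variables, only {U6, U9} blocks every backdoor path, so it is the unique smallest valid adjustment set.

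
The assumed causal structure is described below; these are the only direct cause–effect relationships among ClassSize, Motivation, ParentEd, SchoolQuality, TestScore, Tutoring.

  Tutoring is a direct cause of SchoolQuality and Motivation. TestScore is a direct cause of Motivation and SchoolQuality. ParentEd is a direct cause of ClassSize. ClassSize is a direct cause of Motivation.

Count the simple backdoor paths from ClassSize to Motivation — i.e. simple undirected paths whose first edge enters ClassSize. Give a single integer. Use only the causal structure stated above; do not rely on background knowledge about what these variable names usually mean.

0

A backdoor path from ClassSize to Motivation is any simple undirected path whose first edge points into ClassSize (i.e. leaves ClassSize via a parent).
Parents of ClassSize: {ParentEd}.
No simple path from any parent of ClassSize reaches Motivation without revisiting ClassSize, so there are no backdoor paths.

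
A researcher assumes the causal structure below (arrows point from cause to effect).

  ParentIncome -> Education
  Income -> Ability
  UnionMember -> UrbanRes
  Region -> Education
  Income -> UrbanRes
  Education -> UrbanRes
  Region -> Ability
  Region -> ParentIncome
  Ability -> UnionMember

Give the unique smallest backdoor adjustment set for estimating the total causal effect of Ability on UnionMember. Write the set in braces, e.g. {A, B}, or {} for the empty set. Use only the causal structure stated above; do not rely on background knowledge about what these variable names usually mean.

Variables eligible for adjustment (non-descendants of Ability, excluding Ability and UnionMember): {Education, Income, ParentIncome, Region}.
Backdoor paths from Ability to UnionMember:
  P1: Ability <- Region -> ParentIncome -> Education -> UrbanRes <- UnionMember
  P2: Ability <- Region -> Education -> UrbanRes <- UnionMember
  P3: Ability <- Income -> UrbanRes <- UnionMember
Each backdoor path contains an unconditioned collider, so every path is already blocked with the empty conditioning set:
  P1: blocked at collider UrbanRes (neither it nor any descendant is in the conditioning set).
  P2: blocked at collider UrbanRes (neither it nor any descendant is in the conditioning set).
  P3: blocked at collider UrbanRes (neither it nor any descendant is in the conditioning set).
The empty set is therefore the unique smallest valid set.

{}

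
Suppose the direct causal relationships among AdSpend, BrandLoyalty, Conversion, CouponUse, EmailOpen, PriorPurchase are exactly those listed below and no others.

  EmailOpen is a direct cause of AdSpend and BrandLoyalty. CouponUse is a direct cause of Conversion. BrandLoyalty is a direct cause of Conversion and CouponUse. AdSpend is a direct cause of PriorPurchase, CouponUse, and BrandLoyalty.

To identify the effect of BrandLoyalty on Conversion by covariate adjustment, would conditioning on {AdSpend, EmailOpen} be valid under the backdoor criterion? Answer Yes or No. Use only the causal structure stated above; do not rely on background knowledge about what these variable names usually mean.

Yes

Backdoor paths from BrandLoyalty to Conversion (paths whose first edge points into BrandLoyalty):
  P1: BrandLoyalty <- EmailOpen -> AdSpend -> CouponUse -> Conversion
  P2: BrandLoyalty <- AdSpend -> CouponUse -> Conversion
Condition 1 (no descendant of BrandLoyalty in the set): holds — descendants of BrandLoyalty are {Conversion, CouponUse}; none are in {AdSpend, EmailOpen}.
Condition 2 (every backdoor path blocked by {AdSpend, EmailOpen}):
  P1: blocked at fork node EmailOpen ∈ conditioning set.
  P2: blocked at fork node AdSpend ∈ conditioning set.
{AdSpend, EmailOpen} satisfies the backdoor criterion.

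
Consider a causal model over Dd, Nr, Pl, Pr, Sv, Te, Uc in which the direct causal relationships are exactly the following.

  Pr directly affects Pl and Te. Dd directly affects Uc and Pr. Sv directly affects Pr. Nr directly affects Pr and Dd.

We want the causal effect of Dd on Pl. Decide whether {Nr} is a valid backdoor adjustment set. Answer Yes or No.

Yes

Backdoor paths from Dd to Pl (paths whose first edge points into Dd):
  P1: Dd <- Nr -> Pr -> Pl
Condition 1 (no descendant of Dd in the set): holds — descendants of Dd are {Pl, Pr, Te, Uc}; none are in {Nr}.
Condition 2 (every backdoor path blocked by {Nr}):
  P1: blocked at fork node Nr ∈ conditioning set.
{Nr} satisfies the backdoor criterion.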